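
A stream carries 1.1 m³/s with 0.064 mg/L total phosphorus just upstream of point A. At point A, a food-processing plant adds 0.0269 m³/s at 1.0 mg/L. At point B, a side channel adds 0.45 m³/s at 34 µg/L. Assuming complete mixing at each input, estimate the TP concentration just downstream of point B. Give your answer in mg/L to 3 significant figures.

After input A: C = (1.1·0.064 + 0.0269·1) / 1.127 = 0.08634 mg/L.
34 µg/L = 0.034 mg/L.
After input B: C = (1.127·0.08634 + 0.45·0.034) / 1.577 = 0.07141 mg/L.

0.0714 mg/L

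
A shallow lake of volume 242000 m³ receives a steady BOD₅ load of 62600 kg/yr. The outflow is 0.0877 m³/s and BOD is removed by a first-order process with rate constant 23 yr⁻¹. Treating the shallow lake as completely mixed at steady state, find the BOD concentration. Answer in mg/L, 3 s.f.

7.51 mg/L

Outflow Q = 0.0877 m³/s × 3.156e+07 s/yr = 2.768e+06 m³/yr.
Steady-state CSTR mass balance: W = Q·C + k·V·C, so C = W/(Q + kV).
Q + kV = 2.768e+06 + 23·242000 = 8.334e+06 m³/yr.
C = 62600/8.334e+06 = 0.007512 kg/m³ = 7.512 mg/L.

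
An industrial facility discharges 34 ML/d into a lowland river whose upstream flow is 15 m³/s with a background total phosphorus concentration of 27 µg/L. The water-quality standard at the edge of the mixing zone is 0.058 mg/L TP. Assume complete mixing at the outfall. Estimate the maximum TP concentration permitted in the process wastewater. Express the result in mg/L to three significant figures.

34 ML/d = 0.3935 m³/s.
27 µg/L = 0.027 mg/L.
Mass balance: 0.058·15.39 = 0.3935·Cₑ + 15·0.027.
Cₑ = (0.8928 − 0.405) / 0.3935 = 1.24 mg/L.

1.24 mg/L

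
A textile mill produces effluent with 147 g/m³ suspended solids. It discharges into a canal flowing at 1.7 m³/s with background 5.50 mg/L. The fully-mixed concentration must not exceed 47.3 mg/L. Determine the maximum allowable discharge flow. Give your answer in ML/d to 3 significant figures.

61.6 ML/d

Mass balance at complete mixing: C_std·(Q_w + Q_r) = Q_w·C_e + Q_r·C_b.
Rearranging, Q_w = Q_r·(C_std − C_b)/(C_e − C_std) = 1.7·(47.3 − 5.5) / (147 − 47.3) = 0.7127 m³/s.
= 61.58 ML/d.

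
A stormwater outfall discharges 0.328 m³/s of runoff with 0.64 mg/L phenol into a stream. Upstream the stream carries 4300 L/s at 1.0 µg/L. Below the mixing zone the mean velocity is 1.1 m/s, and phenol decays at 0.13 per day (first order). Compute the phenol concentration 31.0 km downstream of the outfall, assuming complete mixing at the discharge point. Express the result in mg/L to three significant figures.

0.0444 mg/L

4300 L/s = 4.3 m³/s.
1.0 µg/L = 0.001 mg/L.
After complete mixing, C₀ = (0.328·0.64 + 4.3·0.001) / 4.628 = 0.04629 mg/L.
Travel time t = 3.1e+04 m / 1.1 m/s = 2.818e+04 s = 0.3262 d.
C = 0.04629·exp(−0.13·0.3262) = 0.04629·0.9585 = 0.04437 mg/L.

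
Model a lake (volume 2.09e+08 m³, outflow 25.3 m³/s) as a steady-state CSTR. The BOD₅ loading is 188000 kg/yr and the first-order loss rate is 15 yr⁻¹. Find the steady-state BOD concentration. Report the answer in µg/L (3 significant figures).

47.8 µg/L

Outflow Q = 25.3 m³/s × 3.156e+07 s/yr = 7.984e+08 m³/yr.
Steady-state CSTR mass balance: W = Q·C + k·V·C, so C = W/(Q + kV).
Q + kV = 7.984e+08 + 15·2.09e+08 = 3.933e+09 m³/yr.
C = 188000/3.933e+09 = 4.78e-05 kg/m³ = 0.0478 mg/L = 47.8 µg/L.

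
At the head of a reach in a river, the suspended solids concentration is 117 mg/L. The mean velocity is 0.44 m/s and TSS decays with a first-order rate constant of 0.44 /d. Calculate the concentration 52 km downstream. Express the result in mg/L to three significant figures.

Travel time t = 52 km / 0.44 m/s = 5.2e+04/0.44 = 1.182e+05 s = 1.368 d.
First-order decay: C = 117·exp(−0.44·1.368) = 117·0.5478 = 64.09 mg/L.

64.1 mg/L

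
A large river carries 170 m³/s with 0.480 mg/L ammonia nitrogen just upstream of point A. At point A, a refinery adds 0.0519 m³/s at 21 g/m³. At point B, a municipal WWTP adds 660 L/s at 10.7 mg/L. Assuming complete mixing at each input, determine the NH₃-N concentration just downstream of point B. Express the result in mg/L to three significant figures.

0.526 mg/L

After input A: C = (170·0.48 + 0.0519·21) / 170.1 = 0.4863 mg/L.
660 L/s = 0.66 m³/s.
After input B: C = (170.1·0.4863 + 0.66·10.7) / 170.7 = 0.5258 mg/L.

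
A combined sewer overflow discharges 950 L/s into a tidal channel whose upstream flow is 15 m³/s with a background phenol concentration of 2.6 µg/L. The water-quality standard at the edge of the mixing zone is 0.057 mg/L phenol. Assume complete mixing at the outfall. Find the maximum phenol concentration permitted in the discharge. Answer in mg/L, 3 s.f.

950 L/s = 0.95 m³/s.
2.6 µg/L = 0.0026 mg/L.
Mass balance: 0.057·15.95 = 0.95·Cₑ + 15·0.0026.
Cₑ = (0.9092 − 0.039) / 0.95 = 0.9159 mg/L.

0.916 mg/L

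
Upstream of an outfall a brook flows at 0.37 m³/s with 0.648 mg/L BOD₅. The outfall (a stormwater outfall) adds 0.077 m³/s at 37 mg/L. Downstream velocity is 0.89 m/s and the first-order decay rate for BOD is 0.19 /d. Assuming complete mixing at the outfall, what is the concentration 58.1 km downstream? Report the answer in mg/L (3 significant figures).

5.99 mg/L

After complete mixing, C₀ = (0.077·37 + 0.37·0.648) / 0.447 = 6.91 mg/L.
Travel time t = 5.81e+04 m / 0.89 m/s = 6.528e+04 s = 0.7556 d.
C = 6.91·exp(−0.19·0.7556) = 6.91·0.8663 = 5.986 mg/L.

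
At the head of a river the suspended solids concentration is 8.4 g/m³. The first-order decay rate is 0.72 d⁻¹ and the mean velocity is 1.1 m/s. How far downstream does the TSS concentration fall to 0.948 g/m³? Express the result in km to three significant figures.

288 km

From C = C₀·e^(−kt), t = ln(C₀/C)/k = ln(8.4/0.948)/0.72 = 2.182/0.72 = 3.03 d.
Distance = v·t = 1.1 m/s × 2.618e+05 s = 2.88e+05 m = 288 km.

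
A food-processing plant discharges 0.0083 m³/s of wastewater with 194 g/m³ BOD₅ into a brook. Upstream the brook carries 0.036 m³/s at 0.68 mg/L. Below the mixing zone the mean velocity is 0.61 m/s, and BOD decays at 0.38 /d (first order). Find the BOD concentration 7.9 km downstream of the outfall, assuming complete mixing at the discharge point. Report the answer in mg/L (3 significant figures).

34.9 mg/L

After complete mixing, C₀ = (0.0083·194 + 0.036·0.68) / 0.0443 = 36.9 mg/L.
Travel time t = 7900 m / 0.61 m/s = 1.295e+04 s = 0.1499 d.
C = 36.9·exp(−0.38·0.1499) = 36.9·0.9446 = 34.86 mg/L.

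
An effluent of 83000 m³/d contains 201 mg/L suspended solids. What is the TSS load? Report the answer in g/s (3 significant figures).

193 g/s

83000 m³/d = 0.9606 m³/s.
Mass flux = Q·C = 0.9606 m³/s × 201 g/m³ = 193.1 g/s.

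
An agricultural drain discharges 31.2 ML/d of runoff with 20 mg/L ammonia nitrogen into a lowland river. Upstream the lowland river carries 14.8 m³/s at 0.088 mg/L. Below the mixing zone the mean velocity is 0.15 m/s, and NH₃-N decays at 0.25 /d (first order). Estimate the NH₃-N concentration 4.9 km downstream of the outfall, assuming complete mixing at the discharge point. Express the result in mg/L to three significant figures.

31.2 ML/d = 0.3611 m³/s.
After complete mixing, C₀ = (0.3611·20 + 14.8·0.088) / 15.16 = 0.5623 mg/L.
Travel time t = 4900 m / 0.15 m/s = 3.267e+04 s = 0.3781 d.
C = 0.5623·exp(−0.25·0.3781) = 0.5623·0.9098 = 0.5116 mg/L.

0.512 mg/L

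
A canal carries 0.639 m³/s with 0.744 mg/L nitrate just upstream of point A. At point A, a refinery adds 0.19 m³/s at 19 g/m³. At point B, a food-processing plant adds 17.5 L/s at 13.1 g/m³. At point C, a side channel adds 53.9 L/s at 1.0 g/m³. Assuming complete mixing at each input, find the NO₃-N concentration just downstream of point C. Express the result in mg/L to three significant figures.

After input A: C = (0.639·0.744 + 0.19·19) / 0.829 = 4.928 mg/L.
17.5 L/s = 0.0175 m³/s.
After input B: C = (0.829·4.928 + 0.0175·13.1) / 0.8465 = 5.097 mg/L.
53.9 L/s = 0.0539 m³/s.
After input C: C = (0.8465·5.097 + 0.0539·1) / 0.9004 = 4.852 mg/L.

4.85 mg/L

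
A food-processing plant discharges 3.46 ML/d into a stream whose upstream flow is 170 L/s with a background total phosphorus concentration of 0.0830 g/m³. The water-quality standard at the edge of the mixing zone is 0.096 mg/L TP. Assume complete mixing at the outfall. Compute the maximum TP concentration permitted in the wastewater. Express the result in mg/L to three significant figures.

3.46 ML/d = 0.04005 m³/s.
170 L/s = 0.17 m³/s.
Mass balance: 0.096·0.21 = 0.04005·Cₑ + 0.17·0.083.
Cₑ = (0.02016 − 0.01411) / 0.04005 = 0.1512 mg/L.

0.151 mg/L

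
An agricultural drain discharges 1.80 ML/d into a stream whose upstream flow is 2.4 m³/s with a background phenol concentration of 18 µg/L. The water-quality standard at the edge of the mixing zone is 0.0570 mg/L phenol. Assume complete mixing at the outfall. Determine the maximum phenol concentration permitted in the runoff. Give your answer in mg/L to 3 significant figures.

1.80 ML/d = 0.02083 m³/s.
18 µg/L = 0.018 mg/L.
Mass balance: 0.057·2.421 = 0.02083·Cₑ + 2.4·0.018.
Cₑ = (0.138 − 0.0432) / 0.02083 = 4.55 mg/L.

4.55 mg/L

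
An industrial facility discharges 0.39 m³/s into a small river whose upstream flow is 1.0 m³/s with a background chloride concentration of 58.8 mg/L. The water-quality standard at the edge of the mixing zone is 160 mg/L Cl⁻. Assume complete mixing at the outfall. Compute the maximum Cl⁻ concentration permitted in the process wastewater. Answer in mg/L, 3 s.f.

419 mg/L

Mass balance: 160·1.39 = 0.39·Cₑ + 1·58.8.
Cₑ = (222.4 − 58.8) / 0.39 = 419.5 mg/L.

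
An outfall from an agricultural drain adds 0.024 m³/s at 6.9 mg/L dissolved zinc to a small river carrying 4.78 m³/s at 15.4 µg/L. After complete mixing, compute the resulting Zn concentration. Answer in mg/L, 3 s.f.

0.0498 mg/L

15.4 µg/L = 0.0154 mg/L.
By mass balance at complete mixing, C = (0.024·6.9 + 4.78·0.0154) / (0.024 + 4.78) = 0.2392/4.804 = 0.04979 mg/L.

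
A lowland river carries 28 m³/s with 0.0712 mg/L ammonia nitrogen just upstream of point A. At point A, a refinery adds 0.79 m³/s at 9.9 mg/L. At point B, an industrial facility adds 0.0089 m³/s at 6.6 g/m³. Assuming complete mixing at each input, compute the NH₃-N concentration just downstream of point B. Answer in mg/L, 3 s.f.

0.343 mg/L

After input A: C = (28·0.0712 + 0.79·9.9) / 28.79 = 0.3409 mg/L.
After input B: C = (28.79·0.3409 + 0.0089·6.6) / 28.8 = 0.3428 mg/L.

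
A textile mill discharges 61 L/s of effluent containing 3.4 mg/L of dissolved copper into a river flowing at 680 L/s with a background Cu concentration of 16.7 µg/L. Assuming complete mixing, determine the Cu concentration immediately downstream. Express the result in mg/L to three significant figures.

61 L/s = 0.061 m³/s.
680 L/s = 0.68 m³/s.
16.7 µg/L = 0.0167 mg/L.
Flow-weighted mixing gives C = (0.061·3.4 + 0.68·0.0167) / (0.061 + 0.68) = 0.2188/0.741 = 0.2952 mg/L.

0.295 mg/L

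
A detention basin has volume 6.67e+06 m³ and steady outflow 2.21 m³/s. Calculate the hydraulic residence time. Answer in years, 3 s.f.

Q = 2.21 m³/s × 3.156e+07 s/yr = 6.974e+07 m³/yr.
Hydraulic residence time τ = V/Q = 6.67e+06/6.974e+07 = 0.09564 yr.

0.0956 yr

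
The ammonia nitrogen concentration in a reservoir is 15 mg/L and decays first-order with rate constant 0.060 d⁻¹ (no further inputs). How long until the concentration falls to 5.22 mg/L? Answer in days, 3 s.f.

17.6 d

t = ln(C₀/C)/k = ln(15/5.22)/0.060 = 1.056/0.060 = 17.59 d.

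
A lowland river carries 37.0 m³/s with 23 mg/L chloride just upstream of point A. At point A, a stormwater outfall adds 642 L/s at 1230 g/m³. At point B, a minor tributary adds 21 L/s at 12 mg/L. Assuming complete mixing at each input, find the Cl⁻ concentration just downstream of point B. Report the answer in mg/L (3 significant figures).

642 L/s = 0.642 m³/s.
After input A: C = (37·23 + 0.642·1230) / 37.64 = 43.59 mg/L.
21 L/s = 0.021 m³/s.
After input B: C = (37.64·43.59 + 0.021·12) / 37.66 = 43.57 mg/L.

43.6 mg/L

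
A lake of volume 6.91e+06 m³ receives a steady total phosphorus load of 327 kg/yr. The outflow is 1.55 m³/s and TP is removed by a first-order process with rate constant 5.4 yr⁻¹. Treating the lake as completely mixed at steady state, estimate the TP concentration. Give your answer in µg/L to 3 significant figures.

3.79 µg/L

Outflow Q = 1.55 m³/s × 3.156e+07 s/yr = 4.891e+07 m³/yr.
Steady-state CSTR mass balance: W = Q·C + k·V·C, so C = W/(Q + kV).
Q + kV = 4.891e+07 + 5.4·6.91e+06 = 8.623e+07 m³/yr.
C = 327/8.623e+07 = 3.792e-06 kg/m³ = 0.003792 mg/L = 3.792 µg/L.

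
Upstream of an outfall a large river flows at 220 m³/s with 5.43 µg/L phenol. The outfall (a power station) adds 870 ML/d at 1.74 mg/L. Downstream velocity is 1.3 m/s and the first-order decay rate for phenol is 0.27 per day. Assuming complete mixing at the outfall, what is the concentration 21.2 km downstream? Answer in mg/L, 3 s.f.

0.0773 mg/L

870 ML/d = 10.07 m³/s.
5.43 µg/L = 0.00543 mg/L.
After complete mixing, C₀ = (10.07·1.74 + 220·0.00543) / 230.1 = 0.08135 mg/L.
Travel time t = 2.12e+04 m / 1.3 m/s = 1.631e+04 s = 0.1887 d.
C = 0.08135·exp(−0.27·0.1887) = 0.08135·0.9503 = 0.07731 mg/L.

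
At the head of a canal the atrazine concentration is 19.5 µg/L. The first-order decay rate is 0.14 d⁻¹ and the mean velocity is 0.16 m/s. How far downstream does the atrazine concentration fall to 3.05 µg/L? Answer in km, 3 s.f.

From C = C₀·e^(−kt), t = ln(C₀/C)/k = ln(19.5/3.05)/0.14 = 1.855/0.14 = 13.25 d.
Distance = v·t = 0.16 m/s × 1.145e+06 s = 1.832e+05 m = 183.2 km.

183 km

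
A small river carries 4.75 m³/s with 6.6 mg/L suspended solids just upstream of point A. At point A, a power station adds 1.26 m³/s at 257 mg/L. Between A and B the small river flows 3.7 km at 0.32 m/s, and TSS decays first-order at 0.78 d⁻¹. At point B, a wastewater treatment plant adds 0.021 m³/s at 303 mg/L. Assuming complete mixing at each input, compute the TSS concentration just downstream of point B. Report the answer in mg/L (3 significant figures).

After input A: C = (4.75·6.6 + 1.26·257) / 6.01 = 59.1 mg/L.
Over the 3.7 km reach to input B (t = 1.156e+04 s = 0.1338 d), decay gives C = 59.1·exp(−0.78·0.1338) = 53.24 mg/L.
After input B: C = (6.01·53.24 + 0.021·303) / 6.031 = 54.11 mg/L.

54.1 mg/L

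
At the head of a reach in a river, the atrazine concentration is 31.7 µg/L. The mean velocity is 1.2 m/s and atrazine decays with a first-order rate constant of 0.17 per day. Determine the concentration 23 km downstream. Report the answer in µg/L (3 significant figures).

Travel time t = 23 km / 1.2 m/s = 2.3e+04/1.2 = 1.917e+04 s = 0.2218 d.
First-order decay: C = 31.7·exp(−0.17·0.2218) = 31.7·0.963 = 30.53 µg/L.

30.5 µg/L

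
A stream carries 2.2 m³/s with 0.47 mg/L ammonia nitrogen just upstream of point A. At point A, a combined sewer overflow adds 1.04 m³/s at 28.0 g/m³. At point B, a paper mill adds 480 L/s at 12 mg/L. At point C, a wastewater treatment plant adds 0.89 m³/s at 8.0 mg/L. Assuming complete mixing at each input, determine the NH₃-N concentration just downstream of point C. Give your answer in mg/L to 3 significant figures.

After input A: C = (2.2·0.47 + 1.04·28) / 3.24 = 9.307 mg/L.
480 L/s = 0.48 m³/s.
After input B: C = (3.24·9.307 + 0.48·12) / 3.72 = 9.654 mg/L.
After input C: C = (3.72·9.654 + 0.89·8) / 4.61 = 9.335 mg/L.

9.33 mg/L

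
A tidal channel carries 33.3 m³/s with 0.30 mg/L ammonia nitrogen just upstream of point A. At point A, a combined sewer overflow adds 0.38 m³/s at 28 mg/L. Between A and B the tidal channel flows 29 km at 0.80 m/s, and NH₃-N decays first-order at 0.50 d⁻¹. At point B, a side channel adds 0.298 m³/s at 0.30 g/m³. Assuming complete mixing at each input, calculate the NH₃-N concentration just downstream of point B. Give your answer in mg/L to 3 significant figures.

0.495 mg/L

After input A: C = (33.3·0.3 + 0.38·28) / 33.68 = 0.6125 mg/L.
Over the 29 km reach to input B (t = 3.625e+04 s = 0.4196 d), decay gives C = 0.6125·exp(−0.50·0.4196) = 0.4966 mg/L.
After input B: C = (33.68·0.4966 + 0.298·0.3) / 33.98 = 0.4949 mg/L.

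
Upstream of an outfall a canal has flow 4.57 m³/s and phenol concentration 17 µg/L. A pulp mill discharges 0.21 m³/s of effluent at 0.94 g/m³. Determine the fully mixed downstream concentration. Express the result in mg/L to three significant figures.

17 µg/L = 0.017 mg/L.
By mass balance at complete mixing, C = (0.21·0.94 + 4.57·0.017) / (0.21 + 4.57) = 0.2751/4.78 = 0.05755 mg/L.

0.0576 mg/L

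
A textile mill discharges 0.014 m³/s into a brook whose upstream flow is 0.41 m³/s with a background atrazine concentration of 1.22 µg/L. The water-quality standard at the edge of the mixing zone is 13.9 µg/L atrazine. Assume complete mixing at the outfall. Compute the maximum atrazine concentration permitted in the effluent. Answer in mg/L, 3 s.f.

1.22 µg/L = 0.00122 mg/L.
13.9 µg/L = 0.0139 mg/L.
Mass balance: 0.0139·0.424 = 0.014·Cₑ + 0.41·0.00122.
Cₑ = (0.005894 − 0.0005002) / 0.014 = 0.3852 mg/L.

0.385 mg/L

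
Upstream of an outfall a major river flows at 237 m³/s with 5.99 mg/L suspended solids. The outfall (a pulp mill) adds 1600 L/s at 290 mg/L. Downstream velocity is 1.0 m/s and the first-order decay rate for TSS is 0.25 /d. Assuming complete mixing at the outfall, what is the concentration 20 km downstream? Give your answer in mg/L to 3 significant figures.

7.45 mg/L

1600 L/s = 1.6 m³/s.
After complete mixing, C₀ = (1.6·290 + 237·5.99) / 238.6 = 7.895 mg/L.
Travel time t = 2e+04 m / 1.0 m/s = 2e+04 s = 0.2315 d.
C = 7.895·exp(−0.25·0.2315) = 7.895·0.9438 = 7.451 mg/L.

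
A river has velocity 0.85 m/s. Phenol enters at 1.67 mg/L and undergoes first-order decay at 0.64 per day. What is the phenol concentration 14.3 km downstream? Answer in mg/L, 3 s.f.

Travel time t = 14.3 km / 0.85 m/s = 1.43e+04/0.85 = 1.682e+04 s = 0.1947 d.
First-order decay: C = 1.67·exp(−0.64·0.1947) = 1.67·0.8828 = 1.474 mg/L.

1.47 mg/L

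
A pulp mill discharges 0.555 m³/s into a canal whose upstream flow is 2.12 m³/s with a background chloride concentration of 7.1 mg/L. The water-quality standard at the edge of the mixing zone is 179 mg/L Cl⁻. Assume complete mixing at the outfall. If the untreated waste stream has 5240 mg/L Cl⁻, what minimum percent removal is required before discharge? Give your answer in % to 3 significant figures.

Mass balance: 179·2.675 = 0.555·Cₑ + 2.12·7.1.
Cₑ = (478.8 − 15.05) / 0.555 = 835.6 mg/L.
Required removal = 1 − 835.6/5240 = 84.05 %.

84.1 %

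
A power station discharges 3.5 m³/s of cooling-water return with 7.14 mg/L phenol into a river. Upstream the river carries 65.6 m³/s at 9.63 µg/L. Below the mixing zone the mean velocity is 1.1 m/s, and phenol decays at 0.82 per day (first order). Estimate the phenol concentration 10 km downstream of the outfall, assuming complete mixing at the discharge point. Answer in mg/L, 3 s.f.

0.340 mg/L

9.63 µg/L = 0.00963 mg/L.
After complete mixing, C₀ = (3.5·7.14 + 65.6·0.00963) / 69.1 = 0.3708 mg/L.
Travel time t = 1e+04 m / 1.1 m/s = 9091 s = 0.1052 d.
C = 0.3708·exp(−0.82·0.1052) = 0.3708·0.9173 = 0.3401 mg/L.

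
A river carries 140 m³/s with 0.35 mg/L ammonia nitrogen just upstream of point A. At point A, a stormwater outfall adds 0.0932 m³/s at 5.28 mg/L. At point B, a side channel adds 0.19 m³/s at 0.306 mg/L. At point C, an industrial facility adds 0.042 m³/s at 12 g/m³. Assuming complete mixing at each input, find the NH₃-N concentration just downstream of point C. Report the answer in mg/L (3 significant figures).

After input A: C = (140·0.35 + 0.0932·5.28) / 140.1 = 0.3533 mg/L.
After input B: C = (140.1·0.3533 + 0.19·0.306) / 140.3 = 0.3532 mg/L.
After input C: C = (140.3·0.3532 + 0.042·12) / 140.3 = 0.3567 mg/L.

0.357 mg/L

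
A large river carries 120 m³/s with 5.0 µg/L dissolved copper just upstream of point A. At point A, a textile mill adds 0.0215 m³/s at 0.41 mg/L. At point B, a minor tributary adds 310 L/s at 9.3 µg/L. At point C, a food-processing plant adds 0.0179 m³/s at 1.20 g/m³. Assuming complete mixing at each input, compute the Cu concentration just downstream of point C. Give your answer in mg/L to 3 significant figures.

5.0 µg/L = 0.005 mg/L.
After input A: C = (120·0.005 + 0.0215·0.41) / 120 = 0.005073 mg/L.
310 L/s = 0.31 m³/s.
9.3 µg/L = 0.0093 mg/L.
After input B: C = (120·0.005073 + 0.31·0.0093) / 120.3 = 0.005083 mg/L.
After input C: C = (120.3·0.005083 + 0.0179·1.2) / 120.3 = 0.005261 mg/L.

0.00526 mg/L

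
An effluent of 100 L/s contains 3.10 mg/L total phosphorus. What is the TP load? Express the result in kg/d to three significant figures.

26.8 kg/d

100 L/s = 0.1 m³/s.
Mass flux = Q·C = 0.1 m³/s × 3.1 g/m³ = 0.31 g/s.
= 0.31 g/s × 86.4 = 26.78 kg/d.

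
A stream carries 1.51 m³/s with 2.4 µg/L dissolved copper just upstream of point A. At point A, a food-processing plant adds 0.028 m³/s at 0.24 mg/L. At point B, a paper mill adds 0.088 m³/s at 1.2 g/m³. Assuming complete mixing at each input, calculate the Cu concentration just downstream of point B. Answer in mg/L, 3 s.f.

2.4 µg/L = 0.0024 mg/L.
After input A: C = (1.51·0.0024 + 0.028·0.24) / 1.538 = 0.006726 mg/L.
After input B: C = (1.538·0.006726 + 0.088·1.2) / 1.626 = 0.07131 mg/L.

0.0713 mg/L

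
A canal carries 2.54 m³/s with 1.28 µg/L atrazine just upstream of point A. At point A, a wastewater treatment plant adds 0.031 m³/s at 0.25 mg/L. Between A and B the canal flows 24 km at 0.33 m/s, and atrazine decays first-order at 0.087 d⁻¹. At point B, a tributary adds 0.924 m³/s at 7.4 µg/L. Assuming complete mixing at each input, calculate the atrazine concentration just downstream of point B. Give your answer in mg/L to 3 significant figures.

1.28 µg/L = 0.00128 mg/L.
After input A: C = (2.54·0.00128 + 0.031·0.25) / 2.571 = 0.004279 mg/L.
Over the 24 km reach to input B (t = 7.273e+04 s = 0.8418 d), decay gives C = 0.004279·exp(−0.087·0.8418) = 0.003977 mg/L.
7.4 µg/L = 0.0074 mg/L.
After input B: C = (2.571·0.003977 + 0.924·0.0074) / 3.495 = 0.004882 mg/L.

0.00488 mg/L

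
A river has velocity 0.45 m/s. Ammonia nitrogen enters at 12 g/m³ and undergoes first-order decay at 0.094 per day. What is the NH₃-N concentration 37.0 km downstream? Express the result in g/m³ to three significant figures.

Travel time t = 37.0 km / 0.45 m/s = 3.7e+04/0.45 = 8.222e+04 s = 0.9516 d.
First-order decay: C = 12·exp(−0.094·0.9516) = 12·0.9144 = 10.97 g/m³.

11.0 g/m³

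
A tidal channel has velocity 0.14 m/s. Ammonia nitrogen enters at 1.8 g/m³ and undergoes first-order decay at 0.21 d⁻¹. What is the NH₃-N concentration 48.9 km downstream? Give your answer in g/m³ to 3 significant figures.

Travel time t = 48.9 km / 0.14 m/s = 4.89e+04/0.14 = 3.493e+05 s = 4.043 d.
First-order decay: C = 1.8·exp(−0.21·4.043) = 1.8·0.4279 = 0.7701 g/m³.

0.770 g/m³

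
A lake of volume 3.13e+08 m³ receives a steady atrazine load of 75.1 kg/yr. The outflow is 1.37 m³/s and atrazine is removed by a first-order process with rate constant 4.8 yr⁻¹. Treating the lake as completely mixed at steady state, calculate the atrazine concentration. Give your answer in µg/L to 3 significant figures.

0.0486 µg/L

Outflow Q = 1.37 m³/s × 3.156e+07 s/yr = 4.323e+07 m³/yr.
Steady-state CSTR mass balance: W = Q·C + k·V·C, so C = W/(Q + kV).
Q + kV = 4.323e+07 + 4.8·3.13e+08 = 1.546e+09 m³/yr.
C = 75.1/1.546e+09 = 4.859e-08 kg/m³ = 4.859e-05 mg/L = 0.04859 µg/L.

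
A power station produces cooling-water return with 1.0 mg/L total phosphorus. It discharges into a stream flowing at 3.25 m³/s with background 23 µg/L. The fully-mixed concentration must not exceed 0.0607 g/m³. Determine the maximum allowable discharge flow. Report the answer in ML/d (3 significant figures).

23 µg/L = 0.023 mg/L.
Mass balance at complete mixing: C_std·(Q_w + Q_r) = Q_w·C_e + Q_r·C_b.
Rearranging, Q_w = Q_r·(C_std − C_b)/(C_e − C_std) = 3.25·(0.0607 − 0.023) / (1 − 0.0607) = 0.1304 m³/s.
= 11.27 ML/d.

11.3 ML/d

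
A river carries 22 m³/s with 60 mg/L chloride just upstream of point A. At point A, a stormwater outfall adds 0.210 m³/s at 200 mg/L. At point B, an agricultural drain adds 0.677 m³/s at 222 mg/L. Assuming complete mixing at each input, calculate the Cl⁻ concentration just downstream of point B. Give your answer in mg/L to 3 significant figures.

66.1 mg/L

After input A: C = (22·60 + 0.21·200) / 22.21 = 61.32 mg/L.
After input B: C = (22.21·61.32 + 0.677·222) / 22.89 = 66.08 mg/L.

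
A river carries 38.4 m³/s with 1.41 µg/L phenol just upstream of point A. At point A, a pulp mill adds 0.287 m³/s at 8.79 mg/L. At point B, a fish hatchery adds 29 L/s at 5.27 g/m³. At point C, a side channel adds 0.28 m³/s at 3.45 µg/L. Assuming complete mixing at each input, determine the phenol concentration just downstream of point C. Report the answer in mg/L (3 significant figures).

0.0700 mg/L

1.41 µg/L = 0.00141 mg/L.
After input A: C = (38.4·0.00141 + 0.287·8.79) / 38.69 = 0.06661 mg/L.
29 L/s = 0.029 m³/s.
After input B: C = (38.69·0.06661 + 0.029·5.27) / 38.72 = 0.07051 mg/L.
3.45 µg/L = 0.00345 mg/L.
After input C: C = (38.72·0.07051 + 0.28·0.00345) / 39 = 0.07002 mg/L.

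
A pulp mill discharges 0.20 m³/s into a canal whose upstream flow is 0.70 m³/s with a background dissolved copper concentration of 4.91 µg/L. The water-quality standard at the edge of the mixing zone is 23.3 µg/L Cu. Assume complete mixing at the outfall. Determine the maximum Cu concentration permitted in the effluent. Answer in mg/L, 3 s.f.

4.91 µg/L = 0.00491 mg/L.
23.3 µg/L = 0.0233 mg/L.
Mass balance: 0.0233·0.9 = 0.2·Cₑ + 0.7·0.00491.
Cₑ = (0.02097 − 0.003437) / 0.2 = 0.08766 mg/L.

0.0877 mg/L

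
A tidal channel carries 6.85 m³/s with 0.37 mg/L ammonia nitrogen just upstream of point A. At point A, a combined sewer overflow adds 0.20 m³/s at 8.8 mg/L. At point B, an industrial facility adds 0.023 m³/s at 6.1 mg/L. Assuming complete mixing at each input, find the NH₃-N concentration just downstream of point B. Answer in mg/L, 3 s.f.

After input A: C = (6.85·0.37 + 0.2·8.8) / 7.05 = 0.6091 mg/L.
After input B: C = (7.05·0.6091 + 0.023·6.1) / 7.073 = 0.627 mg/L.

0.627 mg/L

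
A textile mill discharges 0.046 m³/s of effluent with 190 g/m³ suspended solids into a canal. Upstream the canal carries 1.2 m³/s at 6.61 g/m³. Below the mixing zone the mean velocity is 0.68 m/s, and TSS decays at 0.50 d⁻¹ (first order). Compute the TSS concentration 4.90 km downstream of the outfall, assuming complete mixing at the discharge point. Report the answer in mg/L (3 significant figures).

After complete mixing, C₀ = (0.046·190 + 1.2·6.61) / 1.246 = 13.38 mg/L.
Travel time t = 4900 m / 0.68 m/s = 7206 s = 0.0834 d.
C = 13.38·exp(−0.50·0.0834) = 13.38·0.9592 = 12.83 mg/L.

12.8 mg/L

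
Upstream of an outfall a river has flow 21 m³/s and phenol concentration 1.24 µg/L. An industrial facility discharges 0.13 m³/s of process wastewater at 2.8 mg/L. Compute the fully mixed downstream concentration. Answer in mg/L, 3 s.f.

0.0185 mg/L

1.24 µg/L = 0.00124 mg/L.
Flow-weighted mixing gives C = (0.13·2.8 + 21·0.00124) / (0.13 + 21) = 0.39/21.13 = 0.01846 mg/L.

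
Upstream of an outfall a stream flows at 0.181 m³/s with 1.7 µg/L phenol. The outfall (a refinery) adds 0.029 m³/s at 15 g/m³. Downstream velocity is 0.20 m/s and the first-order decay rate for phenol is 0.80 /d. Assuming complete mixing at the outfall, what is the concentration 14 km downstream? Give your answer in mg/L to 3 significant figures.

1.08 mg/L

1.7 µg/L = 0.0017 mg/L.
After complete mixing, C₀ = (0.029·15 + 0.181·0.0017) / 0.21 = 2.073 mg/L.
Travel time t = 1.4e+04 m / 0.20 m/s = 7e+04 s = 0.8102 d.
C = 2.073·exp(−0.80·0.8102) = 2.073·0.523 = 1.084 mg/L.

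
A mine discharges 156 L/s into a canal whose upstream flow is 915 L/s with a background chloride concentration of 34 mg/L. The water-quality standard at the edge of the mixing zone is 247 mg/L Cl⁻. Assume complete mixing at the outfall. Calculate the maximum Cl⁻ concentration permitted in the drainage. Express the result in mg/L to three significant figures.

1500 mg/L

156 L/s = 0.156 m³/s.
915 L/s = 0.915 m³/s.
Mass balance: 247·1.071 = 0.156·Cₑ + 0.915·34.
Cₑ = (264.5 − 31.11) / 0.156 = 1496 mg/L.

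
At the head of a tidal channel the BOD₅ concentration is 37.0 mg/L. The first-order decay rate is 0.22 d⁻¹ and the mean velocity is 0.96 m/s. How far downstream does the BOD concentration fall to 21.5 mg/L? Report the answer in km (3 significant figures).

From C = C₀·e^(−kt), t = ln(C₀/C)/k = ln(37.0/21.5)/0.22 = 0.5429/0.22 = 2.468 d.
Distance = v·t = 0.96 m/s × 2.132e+05 s = 2.047e+05 m = 204.7 km.

205 km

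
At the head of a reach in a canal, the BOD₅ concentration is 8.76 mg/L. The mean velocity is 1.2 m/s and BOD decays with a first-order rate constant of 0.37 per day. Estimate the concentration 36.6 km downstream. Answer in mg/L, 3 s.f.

7.69 mg/L

Travel time t = 36.6 km / 1.2 m/s = 3.66e+04/1.2 = 3.05e+04 s = 0.353 d.
First-order decay: C = 8.76·exp(−0.37·0.353) = 8.76·0.8776 = 7.687 mg/L.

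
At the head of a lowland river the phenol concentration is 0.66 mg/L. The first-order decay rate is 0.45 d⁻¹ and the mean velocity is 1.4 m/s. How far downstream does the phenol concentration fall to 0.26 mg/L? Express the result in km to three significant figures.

250 km

From C = C₀·e^(−kt), t = ln(C₀/C)/k = ln(0.66/0.26)/0.45 = 0.9316/0.45 = 2.07 d.
Distance = v·t = 1.4 m/s × 1.789e+05 s = 2.504e+05 m = 250.4 km.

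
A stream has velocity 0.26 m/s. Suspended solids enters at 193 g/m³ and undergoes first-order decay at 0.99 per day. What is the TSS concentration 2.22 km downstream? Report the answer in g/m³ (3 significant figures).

Travel time t = 2.22 km / 0.26 m/s = 2220/0.26 = 8538 s = 0.09882 d.
First-order decay: C = 193·exp(−0.99·0.09882) = 193·0.9068 = 175 g/m³.

175 g/m³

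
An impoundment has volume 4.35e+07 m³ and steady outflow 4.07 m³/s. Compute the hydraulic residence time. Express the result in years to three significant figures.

0.339 yr

Q = 4.07 m³/s × 3.156e+07 s/yr = 1.284e+08 m³/yr.
Hydraulic residence time τ = V/Q = 4.35e+07/1.284e+08 = 0.3387 yr.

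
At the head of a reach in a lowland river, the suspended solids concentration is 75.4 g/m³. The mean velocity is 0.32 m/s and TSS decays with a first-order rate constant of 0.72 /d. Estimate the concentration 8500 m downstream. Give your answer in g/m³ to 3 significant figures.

Travel time t = 8500 m / 0.32 m/s = 8500/0.32 = 2.656e+04 s = 0.3074 d.
First-order decay: C = 75.4·exp(−0.72·0.3074) = 75.4·0.8014 = 60.43 g/m³.

60.4 g/m³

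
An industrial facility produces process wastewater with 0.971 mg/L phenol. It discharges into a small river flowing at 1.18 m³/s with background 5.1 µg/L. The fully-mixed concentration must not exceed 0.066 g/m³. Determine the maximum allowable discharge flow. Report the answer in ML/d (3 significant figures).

6.86 ML/d

5.1 µg/L = 0.0051 mg/L.
Mass balance at complete mixing: C_std·(Q_w + Q_r) = Q_w·C_e + Q_r·C_b.
Rearranging, Q_w = Q_r·(C_std − C_b)/(C_e − C_std) = 1.18·(0.066 − 0.0051) / (0.971 − 0.066) = 0.07941 m³/s.
= 6.861 ML/d.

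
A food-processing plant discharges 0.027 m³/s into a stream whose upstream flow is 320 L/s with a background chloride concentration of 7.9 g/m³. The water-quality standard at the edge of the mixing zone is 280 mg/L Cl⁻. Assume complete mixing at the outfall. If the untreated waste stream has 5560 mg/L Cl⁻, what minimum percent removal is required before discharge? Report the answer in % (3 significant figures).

320 L/s = 0.32 m³/s.
Mass balance: 280·0.347 = 0.027·Cₑ + 0.32·7.9.
Cₑ = (97.16 − 2.528) / 0.027 = 3505 mg/L.
Required removal = 1 − 3505/5560 = 36.96 %.

37.0 %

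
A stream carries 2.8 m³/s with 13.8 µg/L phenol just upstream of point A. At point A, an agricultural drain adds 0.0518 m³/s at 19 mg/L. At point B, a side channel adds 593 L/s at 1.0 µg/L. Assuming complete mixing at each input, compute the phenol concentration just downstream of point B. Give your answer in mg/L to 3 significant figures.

13.8 µg/L = 0.0138 mg/L.
After input A: C = (2.8·0.0138 + 0.0518·19) / 2.852 = 0.3587 mg/L.
593 L/s = 0.593 m³/s.
1.0 µg/L = 0.001 mg/L.
After input B: C = (2.852·0.3587 + 0.593·0.001) / 3.445 = 0.2971 mg/L.

0.297 mg/L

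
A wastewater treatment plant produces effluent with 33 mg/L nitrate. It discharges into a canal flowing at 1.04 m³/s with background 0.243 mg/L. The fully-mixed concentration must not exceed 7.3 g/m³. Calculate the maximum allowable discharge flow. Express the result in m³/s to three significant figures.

Mass balance at complete mixing: C_std·(Q_w + Q_r) = Q_w·C_e + Q_r·C_b.
Rearranging, Q_w = Q_r·(C_std − C_b)/(C_e − C_std) = 1.04·(7.3 − 0.243) / (33 − 7.3) = 0.2856 m³/s.

0.286 m³/s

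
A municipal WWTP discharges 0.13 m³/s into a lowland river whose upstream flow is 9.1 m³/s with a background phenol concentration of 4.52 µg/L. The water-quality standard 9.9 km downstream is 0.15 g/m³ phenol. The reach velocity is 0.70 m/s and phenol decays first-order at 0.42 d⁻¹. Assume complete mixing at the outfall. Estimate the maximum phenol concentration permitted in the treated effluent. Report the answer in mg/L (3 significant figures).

4.52 µg/L = 0.00452 mg/L.
Travel time to the compliance point: t = 9900/0.70 = 1.414e+04 s = 0.1637 d; decay factor exp(−0.42·0.1637) = 0.9336.
So the concentration just after mixing may be at most 0.15/0.9336 = 0.1607 mg/L.
Mass balance: 0.1607·9.23 = 0.13·Cₑ + 9.1·0.00452.
Cₑ = (1.483 − 0.04113) / 0.13 = 11.09 mg/L.

11.1 mg/L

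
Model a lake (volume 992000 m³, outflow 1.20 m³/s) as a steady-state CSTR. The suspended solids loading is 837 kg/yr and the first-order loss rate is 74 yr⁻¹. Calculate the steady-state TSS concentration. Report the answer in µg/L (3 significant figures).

Outflow Q = 1.20 m³/s × 3.156e+07 s/yr = 3.787e+07 m³/yr.
Steady-state CSTR mass balance: W = Q·C + k·V·C, so C = W/(Q + kV).
Q + kV = 3.787e+07 + 74·992000 = 1.113e+08 m³/yr.
C = 837/1.113e+08 = 7.522e-06 kg/m³ = 0.007522 mg/L = 7.522 µg/L.

7.52 µg/L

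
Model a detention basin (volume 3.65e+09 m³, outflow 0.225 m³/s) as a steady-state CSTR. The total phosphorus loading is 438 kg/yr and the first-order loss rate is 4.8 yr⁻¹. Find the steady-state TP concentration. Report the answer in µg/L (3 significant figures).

Outflow Q = 0.225 m³/s × 3.156e+07 s/yr = 7.1e+06 m³/yr.
Steady-state CSTR mass balance: W = Q·C + k·V·C, so C = W/(Q + kV).
Q + kV = 7.1e+06 + 4.8·3.65e+09 = 1.753e+10 m³/yr.
C = 438/1.753e+10 = 2.499e-08 kg/m³ = 2.499e-05 mg/L = 0.02499 µg/L.

0.0250 µg/L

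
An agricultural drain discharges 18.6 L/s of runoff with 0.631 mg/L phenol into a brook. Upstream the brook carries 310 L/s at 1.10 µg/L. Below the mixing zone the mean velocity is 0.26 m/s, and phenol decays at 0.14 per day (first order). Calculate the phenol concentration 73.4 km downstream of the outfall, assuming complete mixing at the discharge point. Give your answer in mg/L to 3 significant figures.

0.0233 mg/L

18.6 L/s = 0.0186 m³/s.
310 L/s = 0.31 m³/s.
1.10 µg/L = 0.0011 mg/L.
After complete mixing, C₀ = (0.0186·0.631 + 0.31·0.0011) / 0.3286 = 0.03675 mg/L.
Travel time t = 7.34e+04 m / 0.26 m/s = 2.823e+05 s = 3.267 d.
C = 0.03675·exp(−0.14·3.267) = 0.03675·0.6329 = 0.02326 mg/L.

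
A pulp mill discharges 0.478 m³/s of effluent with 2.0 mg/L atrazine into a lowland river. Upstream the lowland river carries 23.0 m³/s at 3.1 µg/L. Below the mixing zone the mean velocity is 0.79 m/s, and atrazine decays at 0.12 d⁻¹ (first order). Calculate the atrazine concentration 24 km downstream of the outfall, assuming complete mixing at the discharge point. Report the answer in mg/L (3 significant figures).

0.0419 mg/L

3.1 µg/L = 0.0031 mg/L.
After complete mixing, C₀ = (0.478·2 + 23·0.0031) / 23.48 = 0.04376 mg/L.
Travel time t = 2.4e+04 m / 0.79 m/s = 3.038e+04 s = 0.3516 d.
C = 0.04376·exp(−0.12·0.3516) = 0.04376·0.9587 = 0.04195 mg/L.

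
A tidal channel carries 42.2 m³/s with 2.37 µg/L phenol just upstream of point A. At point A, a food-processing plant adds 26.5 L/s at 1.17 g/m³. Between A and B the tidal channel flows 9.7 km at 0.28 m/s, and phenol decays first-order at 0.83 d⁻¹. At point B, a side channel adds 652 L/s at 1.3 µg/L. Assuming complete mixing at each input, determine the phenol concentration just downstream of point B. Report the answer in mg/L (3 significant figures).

2.37 µg/L = 0.00237 mg/L.
26.5 L/s = 0.0265 m³/s.
After input A: C = (42.2·0.00237 + 0.0265·1.17) / 42.23 = 0.003103 mg/L.
Over the 9.7 km reach to input B (t = 3.464e+04 s = 0.401 d), decay gives C = 0.003103·exp(−0.83·0.401) = 0.002224 mg/L.
652 L/s = 0.652 m³/s.
1.3 µg/L = 0.0013 mg/L.
After input B: C = (42.23·0.002224 + 0.652·0.0013) / 42.88 = 0.00221 mg/L.

0.00221 mg/L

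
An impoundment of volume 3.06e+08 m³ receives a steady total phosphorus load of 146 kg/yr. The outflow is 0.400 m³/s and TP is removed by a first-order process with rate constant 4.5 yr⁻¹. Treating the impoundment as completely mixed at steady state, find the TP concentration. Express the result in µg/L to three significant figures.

0.105 µg/L

Outflow Q = 0.400 m³/s × 3.156e+07 s/yr = 1.262e+07 m³/yr.
Steady-state CSTR mass balance: W = Q·C + k·V·C, so C = W/(Q + kV).
Q + kV = 1.262e+07 + 4.5·3.06e+08 = 1.39e+09 m³/yr.
C = 146/1.39e+09 = 1.051e-07 kg/m³ = 0.0001051 mg/L = 0.1051 µg/L.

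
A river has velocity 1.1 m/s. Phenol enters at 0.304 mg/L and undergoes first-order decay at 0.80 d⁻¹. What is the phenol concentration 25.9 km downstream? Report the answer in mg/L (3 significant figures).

Travel time t = 25.9 km / 1.1 m/s = 2.59e+04/1.1 = 2.355e+04 s = 0.2725 d.
First-order decay: C = 0.304·exp(−0.80·0.2725) = 0.304·0.8041 = 0.2445 mg/L.

0.244 mg/L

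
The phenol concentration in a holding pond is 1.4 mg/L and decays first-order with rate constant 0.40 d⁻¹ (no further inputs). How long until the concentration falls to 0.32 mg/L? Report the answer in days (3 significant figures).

t = ln(C₀/C)/k = ln(1.4/0.32)/0.40 = 1.476/0.40 = 3.69 d.

3.69 d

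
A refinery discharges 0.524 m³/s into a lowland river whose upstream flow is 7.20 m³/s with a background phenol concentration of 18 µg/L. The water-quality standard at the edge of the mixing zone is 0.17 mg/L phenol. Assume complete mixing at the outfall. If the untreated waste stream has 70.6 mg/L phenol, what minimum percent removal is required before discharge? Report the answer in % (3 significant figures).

96.8 %

18 µg/L = 0.018 mg/L.
Mass balance: 0.17·7.724 = 0.524·Cₑ + 7.2·0.018.
Cₑ = (1.313 − 0.1296) / 0.524 = 2.259 mg/L.
Required removal = 1 − 2.259/70.6 = 96.8 %.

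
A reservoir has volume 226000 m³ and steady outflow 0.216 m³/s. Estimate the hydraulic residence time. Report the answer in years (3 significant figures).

0.0332 yr

Q = 0.216 m³/s × 3.156e+07 s/yr = 6.816e+06 m³/yr.
Hydraulic residence time τ = V/Q = 226000/6.816e+06 = 0.03316 yr.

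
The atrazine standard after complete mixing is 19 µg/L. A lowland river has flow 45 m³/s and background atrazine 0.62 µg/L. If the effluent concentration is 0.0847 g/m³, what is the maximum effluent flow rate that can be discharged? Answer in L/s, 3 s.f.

12600 L/s

0.62 µg/L = 0.00062 mg/L.
19 µg/L = 0.019 mg/L.
Mass balance at complete mixing: C_std·(Q_w + Q_r) = Q_w·C_e + Q_r·C_b.
Rearranging, Q_w = Q_r·(C_std − C_b)/(C_e − C_std) = 45·(0.019 − 0.00062) / (0.0847 − 0.019) = 12.59 m³/s.
= 1.259e+04 L/s.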